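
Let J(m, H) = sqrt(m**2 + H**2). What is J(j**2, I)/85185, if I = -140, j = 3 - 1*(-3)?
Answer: 4*sqrt(1306)/85185 ≈ 0.0016969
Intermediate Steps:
j = 6 (j = 3 + 3 = 6)
J(m, H) = sqrt(H**2 + m**2)
J(j**2, I)/85185 = sqrt((-140)**2 + (6**2)**2)/85185 = sqrt(19600 + 36**2)*(1/85185) = sqrt(19600 + 1296)*(1/85185) = sqrt(20896)*(1/85185) = (4*sqrt(1306))*(1/85185) = 4*sqrt(1306)/85185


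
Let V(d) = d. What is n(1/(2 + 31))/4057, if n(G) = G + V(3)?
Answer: 100/133881 ≈ 0.00074693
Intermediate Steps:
n(G) = 3 + G (n(G) = G + 3 = 3 + G)
n(1/(2 + 31))/4057 = (3 + 1/(2 + 31))/4057 = (3 + 1/33)*(1/4057) = (100/33)*(1/4057) = 100/133881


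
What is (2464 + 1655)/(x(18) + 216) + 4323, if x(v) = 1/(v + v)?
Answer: 33768255/7777 ≈ 4342.1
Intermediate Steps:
x(v) = 1/(2*v)
(2464 + 1655)/(x(18) + 216) + 4323 = (2464 + 1655)/((1/2)/18 + 216) + 4323 = 4119/((1/2)*(1/18) + 216) + 4323 = 4119/(1/36 + 216) + 4323 = 4119/(7777/36) + 4323 = 4119*(36/7777) + 4323 = 148284/7777 + 4323 = 33768255/7777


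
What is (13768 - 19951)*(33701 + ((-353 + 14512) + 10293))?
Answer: -359559999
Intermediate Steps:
(13768 - 19951)*(33701 + ((-353 + 14512) + 10293)) = -6183*(33701 + (14159 + 10293)) = -6183*(33701 + 24452) = -6183*58153 = -359559999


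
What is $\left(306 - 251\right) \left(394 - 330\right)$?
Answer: $3520$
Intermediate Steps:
$\left(306 - 251\right) \left(394 - 330\right) = 55 \cdot 64 = 3520$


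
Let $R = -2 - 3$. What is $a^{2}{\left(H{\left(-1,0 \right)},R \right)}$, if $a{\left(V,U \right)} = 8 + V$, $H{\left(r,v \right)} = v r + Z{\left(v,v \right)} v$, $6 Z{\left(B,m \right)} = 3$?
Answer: $64$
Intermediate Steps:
$Z{\left(B,m \right)} = \frac{1}{2}$ ($Z{\left(B,m \right)} = \frac{1}{6} \cdot 3 = \frac{1}{2}$)
$H{\left(r,v \right)} = \frac{v}{2} + r v$ ($H{\left(r,v \right)} = v r + \frac{v}{2} = r v + \frac{v}{2} = \frac{v}{2} + r v$)
$R = -5$ ($R = -2 - 3 = -5$)
$a^{2}{\left(H{\left(-1,0 \right)},R \right)} = \left(8 + 0 \left(\frac{1}{2} - 1\right)\right)^{2} = \left(8 + 0 \left(- \frac{1}{2}\right)\right)^{2} = \left(8 + 0\right)^{2} = 8^{2} = 64$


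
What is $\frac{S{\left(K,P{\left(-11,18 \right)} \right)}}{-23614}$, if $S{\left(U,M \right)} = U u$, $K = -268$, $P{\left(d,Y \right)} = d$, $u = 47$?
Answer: $\frac{6298}{11807} \approx 0.53341$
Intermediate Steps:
$S{\left(U,M \right)} = 47 U$ ($S{\left(U,M \right)} = U 47 = 47 U$)
$\frac{S{\left(K,P{\left(-11,18 \right)} \right)}}{-23614} = \frac{47 \left(-268\right)}{-23614} = \left(-12596\right) \left(- \frac{1}{23614}\right) = \frac{6298}{11807}$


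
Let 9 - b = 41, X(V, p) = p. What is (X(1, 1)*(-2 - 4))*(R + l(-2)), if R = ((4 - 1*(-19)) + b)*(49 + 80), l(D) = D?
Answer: 6978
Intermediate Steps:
b = -32 (b = 9 - 1*41 = 9 - 41 = -32)
R = -1161 (R = ((4 - 1*(-19)) - 32)*(49 + 80) = ((4 + 19) - 32)*129 = (23 - 32)*129 = -9*129 = -1161)
(X(1, 1)*(-2 - 4))*(R + l(-2)) = (1*(-2 - 4))*(-1161 - 2) = (1*(-6))*(-1163) = -6*(-1163) = 6978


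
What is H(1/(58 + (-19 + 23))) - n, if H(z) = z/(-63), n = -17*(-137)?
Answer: -9097075/3906 ≈ -2329.0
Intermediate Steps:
n = 2329
H(z) = -z/63 (H(z) = z*(-1/63) = -z/63)
H(1/(58 + (-19 + 23))) - n = -1/(63*(58 + (-19 + 23))) - 1*2329 = -1/(63*(58 + 4)) - 2329 = -1/63/62 - 2329 = -1/63*1/62 - 2329 = -1/3906 - 2329 = -9097075/3906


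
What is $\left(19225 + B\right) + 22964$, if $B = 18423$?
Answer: $60612$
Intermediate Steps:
$\left(19225 + B\right) + 22964 = \left(19225 + 18423\right) + 22964 = 37648 + 22964 = 60612$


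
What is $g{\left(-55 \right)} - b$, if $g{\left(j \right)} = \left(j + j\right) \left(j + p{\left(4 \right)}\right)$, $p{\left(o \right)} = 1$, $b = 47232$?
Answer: $-41292$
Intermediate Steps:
$g{\left(j \right)} = 2 j \left(1 + j\right)$ ($g{\left(j \right)} = \left(j + j\right) \left(j + 1\right) = 2 j \left(1 + j\right)$)
$g{\left(-55 \right)} - b = 2 \left(-55\right) \left(1 - 55\right) - 47232 = 2 \left(-55\right) \left(-54\right) - 47232 = 5940 - 47232 = -41292$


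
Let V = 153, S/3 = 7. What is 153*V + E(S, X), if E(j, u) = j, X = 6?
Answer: 23430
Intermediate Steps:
S = 21 (S = 3*7 = 21)
153*V + E(S, X) = 153*153 + 21 = 23409 + 21 = 23430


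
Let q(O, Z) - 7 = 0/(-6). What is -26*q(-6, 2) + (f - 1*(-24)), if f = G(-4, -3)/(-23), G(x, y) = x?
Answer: -3630/23 ≈ -157.83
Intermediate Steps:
q(O, Z) = 7 (q(O, Z) = 7 + 0/(-6) = 7 + 0*(-1/6) = 7 + 0 = 7)
f = 4/23 (f = -4/(-23) = -4*(-1/23) = 4/23 ≈ 0.17391)
-26*q(-6, 2) + (f - 1*(-24)) = -26*7 + (4/23 - 1*(-24)) = -182 + (4/23 + 24) = -182 + 556/23 = -3630/23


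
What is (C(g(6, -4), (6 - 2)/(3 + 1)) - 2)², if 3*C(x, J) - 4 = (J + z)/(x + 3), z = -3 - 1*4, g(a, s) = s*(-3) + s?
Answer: 784/1089 ≈ 0.71993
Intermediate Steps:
g(a, s) = -2*s (g(a, s) = -3*s + s = -2*s)
z = -7 (z = -3 - 4 = -7)
C(x, J) = 4/3 + (-7 + J)/(3*(3 + x)) (C(x, J) = 4/3 + ((J - 7)/(x + 3))/3 = 4/3 + ((-7 + J)/(3 + x))/3 = 4/3 + (-7 + J)/(3*(3 + x)))
(C(g(6, -4), (6 - 2)/(3 + 1)) - 2)² = ((5 + (6 - 2)/(3 + 1) + 4*(-2*(-4)))/(3*(3 - 2*(-4))) - 2)² = ((5 + 4/4 + 4*8)/(3*(3 + 8)) - 2)² = ((⅓)*(5 + 4*(¼) + 32)/11 - 2)² = ((⅓)*(1/11)*(5 + 1 + 32) - 2)² = ((⅓)*(1/11)*38 - 2)² = (38/33 - 2)² = (-28/33)² = 784/1089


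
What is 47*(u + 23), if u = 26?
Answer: 2303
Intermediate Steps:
47*(u + 23) = 47*(26 + 23) = 47*49 = 2303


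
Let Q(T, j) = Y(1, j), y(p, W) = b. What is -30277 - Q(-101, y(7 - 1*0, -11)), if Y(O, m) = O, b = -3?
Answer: -30278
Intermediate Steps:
y(p, W) = -3
Q(T, j) = 1
-30277 - Q(-101, y(7 - 1*0, -11)) = -30277 - 1*1 = -30277 - 1 = -30278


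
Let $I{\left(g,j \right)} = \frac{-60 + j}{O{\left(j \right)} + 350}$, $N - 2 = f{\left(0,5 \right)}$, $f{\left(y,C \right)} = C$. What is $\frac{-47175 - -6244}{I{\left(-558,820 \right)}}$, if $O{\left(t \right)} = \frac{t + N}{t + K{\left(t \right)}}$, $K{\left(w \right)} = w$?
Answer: $- \frac{23528243937}{1246400} \approx -18877.0$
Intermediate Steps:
$N = 7$ ($N = 2 + 5 = 7$)
$O{\left(t \right)} = \frac{7 + t}{2 t}$ ($O{\left(t \right)} = \frac{t + 7}{t + t} = \frac{7 + t}{2 t}$)
$I{\left(g,j \right)} = \frac{-60 + j}{350 + \frac{7 + j}{2 j}}$ ($I{\left(g,j \right)} = \frac{-60 + j}{\frac{7 + j}{2 j} + 350} = \frac{-60 + j}{350 + \frac{7 + j}{2 j}}$)
$\frac{-47175 - -6244}{I{\left(-558,820 \right)}} = \frac{-47175 - -6244}{2 \cdot 820 \frac{1}{7 + 701 \cdot 820} \left(-60 + 820\right)} = \frac{-47175 + 6244}{2 \cdot 820 \frac{1}{7 + 574820} \cdot 760} = - \frac{40931}{2 \cdot 820 \cdot \frac{1}{574827} \cdot 760} = - \frac{40931}{\frac{1246400}{574827}} = \left(-40931\right) \frac{574827}{1246400} = - \frac{23528243937}{1246400}$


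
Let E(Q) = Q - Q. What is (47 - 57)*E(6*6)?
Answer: 0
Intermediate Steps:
E(Q) = 0
(47 - 57)*E(6*6) = (47 - 57)*0 = -10*0 = 0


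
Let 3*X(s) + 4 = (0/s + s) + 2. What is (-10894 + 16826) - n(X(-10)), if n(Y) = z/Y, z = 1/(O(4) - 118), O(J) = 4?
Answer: 2704991/456 ≈ 5932.0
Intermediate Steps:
X(s) = -⅔ + s/3 (X(s) = -4/3 + ((0/s + s) + 2)/3 = -4/3 + ((0 + s) + 2)/3 = -4/3 + (s + 2)/3 = -4/3 + (2 + s)/3 = -4/3 + (⅔ + s/3) = -⅔ + s/3)
z = -1/114 (z = 1/(4 - 118) = 1/(-114) = -1/114 ≈ -0.0087719)
n(Y) = -1/(114*Y)
(-10894 + 16826) - n(X(-10)) = (-10894 + 16826) - (-1)/(114*(-⅔ + (⅓)*(-10))) = 5932 - (-1)/(114*(-⅔ - 10/3)) = 5932 - (-1)/(114*(-4)) = 5932 - (-1)*(-1)/(114*4) = 5932 - 1*1/456 = 5932 - 1/456 = 2704991/456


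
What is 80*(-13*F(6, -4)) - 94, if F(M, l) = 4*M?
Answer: -25054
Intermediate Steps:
80*(-13*F(6, -4)) - 94 = 80*(-52*6) - 94 = 80*(-13*24) - 94 = 80*(-312) - 94 = -24960 - 94 = -25054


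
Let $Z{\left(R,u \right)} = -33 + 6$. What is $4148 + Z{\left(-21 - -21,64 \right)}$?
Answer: $4121$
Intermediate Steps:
$Z{\left(R,u \right)} = -27$
$4148 + Z{\left(-21 - -21,64 \right)} = 4148 - 27 = 4121$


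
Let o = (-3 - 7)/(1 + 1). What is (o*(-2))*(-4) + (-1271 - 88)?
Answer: -1399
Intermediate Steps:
o = -5 (o = -10/2 = -10*1/2 = -5)
(o*(-2))*(-4) + (-1271 - 88) = -5*(-2)*(-4) + (-1271 - 88) = 10*(-4) - 1359 = -40 - 1359 = -1399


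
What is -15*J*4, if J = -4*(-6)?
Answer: -1440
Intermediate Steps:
J = 24
-15*J*4 = -15*24*4 = -360*4 = -1440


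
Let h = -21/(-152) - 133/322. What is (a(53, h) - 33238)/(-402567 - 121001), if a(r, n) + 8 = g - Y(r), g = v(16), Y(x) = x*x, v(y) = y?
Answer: 36039/523568 ≈ 0.068833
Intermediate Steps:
Y(x) = x²
g = 16
h = -961/3496 (h = -21*(-1/152) - 133*1/322 = 21/152 - 19/46 = -961/3496 ≈ -0.27489)
a(r, n) = 8 - r² (a(r, n) = -8 + (16 - r²) = 8 - r²)
(a(53, h) - 33238)/(-402567 - 121001) = ((8 - 1*53²) - 33238)/(-402567 - 121001) = ((8 - 1*2809) - 33238)/(-523568) = ((8 - 2809) - 33238)*(-1/523568) = (-2801 - 33238)*(-1/523568) = -36039*(-1/523568) = 36039/523568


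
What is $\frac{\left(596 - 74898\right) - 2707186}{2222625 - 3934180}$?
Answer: $\frac{2781488}{1711555} \approx 1.6251$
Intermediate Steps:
$\frac{\left(596 - 74898\right) - 2707186}{2222625 - 3934180} = \frac{\left(596 - 74898\right) - 2707186}{-1711555} = \left(-74302 - 2707186\right) \left(- \frac{1}{1711555}\right) = \left(-2781488\right) \left(- \frac{1}{1711555}\right) = \frac{2781488}{1711555}$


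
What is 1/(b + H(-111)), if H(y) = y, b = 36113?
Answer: 1/36002 ≈ 2.7776e-5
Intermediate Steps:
1/(b + H(-111)) = 1/(36113 - 111) = 1/36002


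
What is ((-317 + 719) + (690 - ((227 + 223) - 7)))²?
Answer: 421201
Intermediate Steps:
((-317 + 719) + (690 - ((227 + 223) - 7)))² = (402 + (690 - (450 - 7)))² = (402 + (690 - 1*443))² = (402 + (690 - 443))² = (402 + 247)² = 649² = 421201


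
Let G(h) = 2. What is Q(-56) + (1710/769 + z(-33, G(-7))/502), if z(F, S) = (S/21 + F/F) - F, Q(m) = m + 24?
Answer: -120420056/4053399 ≈ -29.708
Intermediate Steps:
Q(m) = 24 + m
z(F, S) = 1 - F + S/21 (z(F, S) = (S*(1/21) + 1) - F = (S/21 + 1) - F = (1 + S/21) - F = 1 - F + S/21)
Q(-56) + (1710/769 + z(-33, G(-7))/502) = (24 - 56) + (1710/769 + (1 - 1*(-33) + (1/21)*2)/502) = -32 + (1710*(1/769) + (1 + 33 + 2/21)*(1/502)) = -32 + (1710/769 + (716/21)*(1/502)) = -32 + (1710/769 + 358/5271) = -32 + 9288712/4053399 = -120420056/4053399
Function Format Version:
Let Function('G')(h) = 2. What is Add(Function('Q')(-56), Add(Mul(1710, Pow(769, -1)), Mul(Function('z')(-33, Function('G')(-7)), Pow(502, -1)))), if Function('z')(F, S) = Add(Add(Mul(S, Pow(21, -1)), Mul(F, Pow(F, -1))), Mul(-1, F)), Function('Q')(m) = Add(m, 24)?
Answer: Rational(-120420056, 4053399) ≈ -29.708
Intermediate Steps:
Function('Q')(m) = Add(24, m)
Function('z')(F, S) = Add(1, Mul(-1, F), Mul(Rational(1, 21), S)) (Function('z')(F, S) = Add(Add(Mul(S, Rational(1, 21)), 1), Mul(-1, F)) = Add(Add(Mul(Rational(1, 21), S), 1), Mul(-1, F)) = Add(Add(1, Mul(Rational(1, 21), S)), Mul(-1, F)) = Add(1, Mul(-1, F), Mul(Rational(1, 21), S)))
Add(Function('Q')(-56), Add(Mul(1710, Pow(769, -1)), Mul(Function('z')(-33, Function('G')(-7)), Pow(502, -1)))) = Add(Add(24, -56), Add(Mul(1710, Pow(769, -1)), Mul(Add(1, Mul(-1, -33), Mul(Rational(1, 21), 2)), Pow(502, -1)))) = Add(-32, Add(Mul(1710, Rational(1, 769)), Mul(Add(1, 33, Rational(2, 21)), Rational(1, 502)))) = Add(-32, Add(Rational(1710, 769), Mul(Rational(716, 21), Rational(1, 502)))) = Add(-32, Add(Rational(1710, 769), Rational(358, 5271))) = Add(-32, Rational(9288712, 4053399)) = Rational(-120420056, 4053399)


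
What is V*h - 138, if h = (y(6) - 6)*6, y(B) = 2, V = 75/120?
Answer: -153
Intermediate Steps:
V = 5/8 (V = 75*(1/120) = 5/8 ≈ 0.62500)
h = -24 (h = (2 - 6)*6 = -4*6 = -24)
V*h - 138 = (5/8)*(-24) - 138 = -15 - 138 = -153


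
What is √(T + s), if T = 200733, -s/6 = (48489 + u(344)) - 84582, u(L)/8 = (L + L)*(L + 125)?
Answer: I*√15070965 ≈ 3882.1*I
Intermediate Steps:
u(L) = 16*L*(125 + L) (u(L) = 8*((L + L)*(L + 125)) = 8*((2*L)*(125 + L)) = 8*(2*L*(125 + L)) = 16*L*(125 + L))
s = -15271698 (s = -6*((48489 + 16*344*(125 + 344)) - 84582) = -6*((48489 + 16*344*469) - 84582) = -6*((48489 + 2581376) - 84582) = -6*(2629865 - 84582) = -6*2545283 = -15271698)
√(T + s) = √(200733 - 15271698) = √(-15070965) = I*√15070965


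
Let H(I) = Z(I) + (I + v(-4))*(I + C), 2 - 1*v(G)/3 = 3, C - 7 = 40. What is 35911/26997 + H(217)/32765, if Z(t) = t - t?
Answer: 2701846427/884556705 ≈ 3.0545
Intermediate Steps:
C = 47 (C = 7 + 40 = 47)
v(G) = -3 (v(G) = 6 - 3*3 = 6 - 9 = -3)
Z(t) = 0
H(I) = (-3 + I)*(47 + I) (H(I) = 0 + (I - 3)*(I + 47) = 0 + (-3 + I)*(47 + I) = (-3 + I)*(47 + I))
35911/26997 + H(217)/32765 = 35911/26997 + (-141 + 217² + 44*217)/32765 = 35911*(1/26997) + (-141 + 47089 + 9548)*(1/32765) = 35911/26997 + 56496*(1/32765) = 35911/26997 + 56496/32765 = 2701846427/884556705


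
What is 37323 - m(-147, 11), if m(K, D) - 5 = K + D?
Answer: 37454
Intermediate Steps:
m(K, D) = 5 + D + K (m(K, D) = 5 + (K + D) = 5 + (D + K) = 5 + D + K)
37323 - m(-147, 11) = 37323 - (5 + 11 - 147) = 37323 - 1*(-131) = 37323 + 131 = 37454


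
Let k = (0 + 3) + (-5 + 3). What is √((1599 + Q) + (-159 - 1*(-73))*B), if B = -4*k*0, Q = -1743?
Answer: 12*I ≈ 12.0*I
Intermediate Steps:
k = 1 (k = 3 - 2 = 1)
B = 0 (B = -4*1*0 = -4*0 = 0)
√((1599 + Q) + (-159 - 1*(-73))*B) = √((1599 - 1743) + (-159 - 1*(-73))*0) = √(-144 + (-159 + 73)*0) = √(-144 - 86*0) = √(-144 + 0) = √(-144) = 12*I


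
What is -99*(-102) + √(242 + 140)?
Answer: 10098 + √382 ≈ 10118.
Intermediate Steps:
-99*(-102) + √(242 + 140) = 10098 + √382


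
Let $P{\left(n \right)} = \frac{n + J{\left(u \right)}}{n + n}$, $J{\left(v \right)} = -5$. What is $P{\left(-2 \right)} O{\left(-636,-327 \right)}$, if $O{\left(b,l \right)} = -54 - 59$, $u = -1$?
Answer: $- \frac{791}{4} \approx -197.75$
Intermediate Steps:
$O{\left(b,l \right)} = -113$ ($O{\left(b,l \right)} = -54 - 59 = -113$)
$P{\left(n \right)} = \frac{-5 + n}{2 n}$ ($P{\left(n \right)} = \frac{n - 5}{n + n} = \frac{-5 + n}{2 n}$)
$P{\left(-2 \right)} O{\left(-636,-327 \right)} = \frac{-5 - 2}{2 \left(-2\right)} \left(-113\right) = \frac{1}{2} \left(- \frac{1}{2}\right) \left(-7\right) \left(-113\right) = \frac{7}{4} \left(-113\right) = - \frac{791}{4}$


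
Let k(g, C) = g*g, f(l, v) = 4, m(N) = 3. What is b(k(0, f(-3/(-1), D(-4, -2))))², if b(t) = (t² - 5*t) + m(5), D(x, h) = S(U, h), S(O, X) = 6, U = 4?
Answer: 9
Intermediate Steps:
D(x, h) = 6
k(g, C) = g²
b(t) = 3 + t² - 5*t (b(t) = (t² - 5*t) + 3 = 3 + t² - 5*t)
b(k(0, f(-3/(-1), D(-4, -2))))² = (3 + (0²)² - 5*0²)² = (3 + 0² - 5*0)² = (3 + 0 + 0)² = 3² = 9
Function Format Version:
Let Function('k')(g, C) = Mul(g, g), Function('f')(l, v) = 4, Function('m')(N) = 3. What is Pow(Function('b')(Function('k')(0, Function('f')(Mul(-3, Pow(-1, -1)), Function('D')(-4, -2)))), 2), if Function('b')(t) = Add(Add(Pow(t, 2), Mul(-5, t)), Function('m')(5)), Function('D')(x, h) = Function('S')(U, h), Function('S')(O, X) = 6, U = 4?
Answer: 9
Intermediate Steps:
Function('D')(x, h) = 6
Function('k')(g, C) = Pow(g, 2)
Function('b')(t) = Add(3, Pow(t, 2), Mul(-5, t)) (Function('b')(t) = Add(Add(Pow(t, 2), Mul(-5, t)), 3) = Add(3, Pow(t, 2), Mul(-5, t)))
Pow(Function('b')(Function('k')(0, Function('f')(Mul(-3, Pow(-1, -1)), Function('D')(-4, -2)))), 2) = Pow(Add(3, Pow(Pow(0, 2), 2), Mul(-5, Pow(0, 2))), 2) = Pow(Add(3, Pow(0, 2), Mul(-5, 0)), 2) = Pow(Add(3, 0, 0), 2) = Pow(3, 2) = 9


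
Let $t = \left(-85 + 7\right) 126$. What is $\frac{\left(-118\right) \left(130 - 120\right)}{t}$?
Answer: $\frac{295}{2457} \approx 0.12007$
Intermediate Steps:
$t = -9828$ ($t = \left(-78\right) 126 = -9828$)
$\frac{\left(-118\right) \left(130 - 120\right)}{t} = \frac{\left(-118\right) \left(130 - 120\right)}{-9828} = \left(-118\right) 10 \left(- \frac{1}{9828}\right) = \left(-1180\right) \left(- \frac{1}{9828}\right) = \frac{295}{2457}$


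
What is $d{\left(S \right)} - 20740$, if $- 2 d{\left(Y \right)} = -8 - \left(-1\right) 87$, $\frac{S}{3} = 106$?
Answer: $- \frac{41559}{2} \approx -20780.0$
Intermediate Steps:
$S = 318$ ($S = 3 \cdot 106 = 318$)
$d{\left(Y \right)} = - \frac{79}{2}$ ($d{\left(Y \right)} = - \frac{-8 - \left(-1\right) 87}{2} = - \frac{-8 - -87}{2} = - \frac{-8 + 87}{2} = \left(- \frac{1}{2}\right) 79 = - \frac{79}{2}$)
$d{\left(S \right)} - 20740 = - \frac{79}{2} - 20740 = - \frac{41559}{2}$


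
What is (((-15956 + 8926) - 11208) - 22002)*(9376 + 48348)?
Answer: -2322813760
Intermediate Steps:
(((-15956 + 8926) - 11208) - 22002)*(9376 + 48348) = ((-7030 - 11208) - 22002)*57724 = (-18238 - 22002)*57724 = -40240*57724 = -2322813760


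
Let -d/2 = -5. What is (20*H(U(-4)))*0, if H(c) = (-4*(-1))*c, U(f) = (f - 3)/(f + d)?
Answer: 0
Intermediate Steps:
d = 10 (d = -2*(-5) = 10)
U(f) = (-3 + f)/(10 + f) (U(f) = (f - 3)/(f + 10) = (-3 + f)/(10 + f))
H(c) = 4*c
(20*H(U(-4)))*0 = (20*(4*((-3 - 4)/(10 - 4))))*0 = (20*(4*(-7/6)))*0 = (20*(-14/3))*0 = -280/3*0 = 0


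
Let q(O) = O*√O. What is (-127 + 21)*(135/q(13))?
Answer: -14310*√13/169 ≈ -305.30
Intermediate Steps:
q(O) = O^(3/2)
(-127 + 21)*(135/q(13)) = (-127 + 21)*(135/(13^(3/2))) = -14310/(13*√13) = -14310*√13/169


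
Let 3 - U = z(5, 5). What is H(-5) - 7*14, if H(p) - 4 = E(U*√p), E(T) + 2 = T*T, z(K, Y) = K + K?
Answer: -341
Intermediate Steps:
z(K, Y) = 2*K
U = -7 (U = 3 - 2*5 = 3 - 1*10 = 3 - 10 = -7)
E(T) = -2 + T² (E(T) = -2 + T*T = -2 + T²)
H(p) = 2 + 49*p (H(p) = 4 + (-2 + (-7*√p)²) = 4 + (-2 + 49*p) = 2 + 49*p)
H(-5) - 7*14 = (2 + 49*(-5)) - 7*14 = (2 - 245) - 98 = -243 - 98 = -341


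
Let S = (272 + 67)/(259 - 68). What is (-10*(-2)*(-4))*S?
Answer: -27120/191 ≈ -141.99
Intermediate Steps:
S = 339/191 ≈ 1.7749
(-10*(-2)*(-4))*S = (-10*(-2)*(-4))*(339/191) = (20*(-4))*(339/191) = -80*339/191 = -27120/191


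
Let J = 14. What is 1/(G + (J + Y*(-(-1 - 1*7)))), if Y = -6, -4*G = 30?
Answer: -2/83 ≈ -0.024096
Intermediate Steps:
G = -15/2 (G = -¼*30 = -15/2 ≈ -7.5000)
1/(G + (J + Y*(-(-1 - 1*7)))) = 1/(-15/2 + (14 - (-6)*(-1 - 1*7))) = 1/(-15/2 + (14 - (-6)*(-1 - 7))) = 1/(-15/2 + (14 - (-6)*(-8))) = 1/(-15/2 + (14 - 6*8)) = 1/(-15/2 + (14 - 48)) = 1/(-15/2 - 34) = 1/(-83/2) = -2/83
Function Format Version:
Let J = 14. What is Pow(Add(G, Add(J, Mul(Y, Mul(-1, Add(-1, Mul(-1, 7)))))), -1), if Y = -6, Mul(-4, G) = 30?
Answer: Rational(-2, 83) ≈ -0.024096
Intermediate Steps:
G = Rational(-15, 2) (G = Mul(Rational(-1, 4), 30) = Rational(-15, 2) ≈ -7.5000)
Pow(Add(G, Add(J, Mul(Y, Mul(-1, Add(-1, Mul(-1, 7)))))), -1) = Pow(Add(Rational(-15, 2), Add(14, Mul(-6, Mul(-1, Add(-1, Mul(-1, 7)))))), -1) = Pow(Add(Rational(-15, 2), Add(14, Mul(-6, Mul(-1, Add(-1, -7))))), -1) = Pow(Add(Rational(-15, 2), Add(14, Mul(-6, Mul(-1, -8)))), -1) = Pow(Add(Rational(-15, 2), Add(14, Mul(-6, 8))), -1) = Pow(Add(Rational(-15, 2), Add(14, -48)), -1) = Pow(Add(Rational(-15, 2), -34), -1) = Pow(Rational(-83, 2), -1) = Rational(-2, 83)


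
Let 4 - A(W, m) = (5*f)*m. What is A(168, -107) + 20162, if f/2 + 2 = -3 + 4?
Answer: 19096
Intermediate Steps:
f = -2 (f = -4 + 2*(-3 + 4) = -4 + 2*1 = -4 + 2 = -2)
A(W, m) = 4 + 10*m (A(W, m) = 4 - 5*(-2)*m = 4 - (-10)*m = 4 + 10*m)
A(168, -107) + 20162 = (4 + 10*(-107)) + 20162 = (4 - 1070) + 20162 = -1066 + 20162 = 19096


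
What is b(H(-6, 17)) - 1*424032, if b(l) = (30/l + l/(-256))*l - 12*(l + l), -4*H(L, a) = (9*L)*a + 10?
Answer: -109990729/256 ≈ -4.2965e+5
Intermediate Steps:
H(L, a) = -5/2 - 9*L*a/4 (H(L, a) = -((9*L)*a + 10)/4 = -(9*L*a + 10)/4 = -(10 + 9*L*a)/4 = -5/2 - 9*L*a/4)
b(l) = -24*l + l*(30/l - l/256) (b(l) = (30/l + l*(-1/256))*l - 24*l = (30/l - l/256)*l - 24*l = l*(30/l - l/256) - 24*l = -24*l + l*(30/l - l/256))
b(H(-6, 17)) - 1*424032 = (30 - 24*(-5/2 - 9/4*(-6)*17) - (-5/2 - 9/4*(-6)*17)**2/256) - 1*424032 = (30 - 24*(-5/2 + 459/2) - (-5/2 + 459/2)**2/256) - 424032 = (30 - 24*227 - 1/256*227**2) - 424032 = (30 - 5448 - 1/256*51529) - 424032 = (30 - 5448 - 51529/256) - 424032 = -1438537/256 - 424032 = -109990729/256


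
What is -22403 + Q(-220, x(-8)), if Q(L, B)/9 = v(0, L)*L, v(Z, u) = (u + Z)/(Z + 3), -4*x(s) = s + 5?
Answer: 122797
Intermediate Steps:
x(s) = -5/4 - s/4 (x(s) = -(s + 5)/4 = -(5 + s)/4 = -5/4 - s/4)
v(Z, u) = (Z + u)/(3 + Z)
Q(L, B) = 3*L² (Q(L, B) = 9*(((0 + L)/(3 + 0))*L) = 9*((L/3)*L) = 9*(L²/3) = 3*L²)
-22403 + Q(-220, x(-8)) = -22403 + 3*(-220)² = -22403 + 3*48400 = -22403 + 145200 = 122797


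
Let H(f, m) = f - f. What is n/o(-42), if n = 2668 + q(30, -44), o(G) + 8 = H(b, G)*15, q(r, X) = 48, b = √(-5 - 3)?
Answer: -679/2 ≈ -339.50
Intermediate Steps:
b = 2*I*√2 (b = √(-8) = 2*I*√2 ≈ 2.8284*I)
H(f, m) = 0
o(G) = -8 (o(G) = -8 + 0*15 = -8 + 0 = -8)
n = 2716 (n = 2668 + 48 = 2716)
n/o(-42) = 2716/(-8) = 2716*(-⅛) = -679/2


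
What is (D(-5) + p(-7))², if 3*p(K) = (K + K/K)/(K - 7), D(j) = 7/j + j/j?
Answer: 81/1225 ≈ 0.066122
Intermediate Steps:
D(j) = 1 + 7/j (D(j) = 7/j + 1 = 1 + 7/j)
p(K) = (1 + K)/(3*(-7 + K)) (p(K) = ((K + K/K)/(K - 7))/3 = ((K + 1)/(-7 + K))/3 = ((1 + K)/(-7 + K))/3 = (1 + K)/(3*(-7 + K)))
(D(-5) + p(-7))² = ((7 - 5)/(-5) + (1 - 7)/(3*(-7 - 7)))² = (-⅕*2 + (⅓)*(-6)/(-14))² = (-⅖ + (⅓)*(-1/14)*(-6))² = (-⅖ + ⅐)² = (-9/35)² = 81/1225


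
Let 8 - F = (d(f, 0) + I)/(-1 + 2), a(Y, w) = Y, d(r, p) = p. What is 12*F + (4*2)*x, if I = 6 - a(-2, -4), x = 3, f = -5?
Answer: 24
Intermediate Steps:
I = 8 (I = 6 - 1*(-2) = 6 + 2 = 8)
F = 0 (F = 8 - (0 + 8)/(-1 + 2) = 8 - 8/1 = 8 - 8 = 0)
12*F + (4*2)*x = 12*0 + (4*2)*3 = 0 + 8*3 = 0 + 24 = 24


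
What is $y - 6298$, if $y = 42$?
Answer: $-6256$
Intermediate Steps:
$y - 6298 = 42 - 6298 = -6256$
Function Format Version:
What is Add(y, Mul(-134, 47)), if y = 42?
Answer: -6256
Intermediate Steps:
Add(y, Mul(-134, 47)) = Add(42, Mul(-134, 47)) = Add(42, -6298) = -6256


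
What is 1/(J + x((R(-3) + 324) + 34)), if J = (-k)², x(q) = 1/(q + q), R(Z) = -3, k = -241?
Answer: 710/41237511 ≈ 1.7217e-5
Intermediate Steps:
x(q) = 1/(2*q)
J = 58081 (J = (-1*(-241))² = 241² = 58081)
1/(J + x((R(-3) + 324) + 34)) = 1/(58081 + 1/(2*((-3 + 324) + 34))) = 1/(58081 + 1/(2*(321 + 34))) = 1/(58081 + (½)/355) = 1/(58081 + (½)*(1/355)) = 1/(58081 + 1/710) = 1/(41237511/710) = 710/41237511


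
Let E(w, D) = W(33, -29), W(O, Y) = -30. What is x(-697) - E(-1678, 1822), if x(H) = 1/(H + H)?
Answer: 41819/1394 ≈ 29.999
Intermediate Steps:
x(H) = 1/(2*H)
E(w, D) = -30
x(-697) - E(-1678, 1822) = (1/2)/(-697) - 1*(-30) = (1/2)*(-1/697) + 30 = -1/1394 + 30 = 41819/1394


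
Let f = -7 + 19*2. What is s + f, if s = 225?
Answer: 256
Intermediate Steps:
f = 31 (f = -7 + 38 = 31)
s + f = 225 + 31 = 256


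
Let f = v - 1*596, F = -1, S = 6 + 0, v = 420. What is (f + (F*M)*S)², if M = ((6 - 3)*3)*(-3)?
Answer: 196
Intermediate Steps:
S = 6
M = -27 (M = (3*3)*(-3) = 9*(-3) = -27)
f = -176 (f = 420 - 1*596 = 420 - 596 = -176)
(f + (F*M)*S)² = (-176 - 1*(-27)*6)² = (-176 + 27*6)² = (-176 + 162)² = (-14)² = 196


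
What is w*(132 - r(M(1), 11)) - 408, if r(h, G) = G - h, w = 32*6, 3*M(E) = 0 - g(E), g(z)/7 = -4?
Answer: 24616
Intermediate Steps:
g(z) = -28 (g(z) = 7*(-4) = -28)
M(E) = 28/3 (M(E) = (0 - 1*(-28))/3 = (0 + 28)/3 = (⅓)*28 = 28/3)
w = 192
w*(132 - r(M(1), 11)) - 408 = 192*(132 - (11 - 1*28/3)) - 408 = 192*(132 - (11 - 28/3)) - 408 = 192*(132 - 1*5/3) - 408 = 192*(132 - 5/3) - 408 = 192*(391/3) - 408 = 25024 - 408 = 24616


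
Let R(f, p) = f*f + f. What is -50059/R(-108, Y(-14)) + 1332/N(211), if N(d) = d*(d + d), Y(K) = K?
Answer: -2220980443/514484676 ≈ -4.3169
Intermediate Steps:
R(f, p) = f + f**2 (R(f, p) = f**2 + f = f + f**2)
N(d) = 2*d**2 (N(d) = d*(2*d) = 2*d**2)
-50059/R(-108, Y(-14)) + 1332/N(211) = -50059*(-1/(108*(1 - 108))) + 1332/((2*211**2)) = -50059/((-108*(-107))) + 1332/((2*44521)) = -50059/11556 + 1332/89042 = -50059*1/11556 + 1332*(1/89042) = -50059/11556 + 666/44521 = -2220980443/514484676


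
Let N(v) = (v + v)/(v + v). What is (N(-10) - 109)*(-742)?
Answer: 80136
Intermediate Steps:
N(v) = 1 (N(v) = (2*v)/((2*v)) = (2*v)*(1/(2*v)) = 1)
(N(-10) - 109)*(-742) = (1 - 109)*(-742) = -108*(-742) = 80136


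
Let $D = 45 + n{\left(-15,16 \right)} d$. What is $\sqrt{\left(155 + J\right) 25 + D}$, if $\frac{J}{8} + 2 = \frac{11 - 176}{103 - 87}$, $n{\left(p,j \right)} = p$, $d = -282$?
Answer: $\frac{5 \sqrt{910}}{2} \approx 75.416$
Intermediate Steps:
$D = 4275$ ($D = 45 - -4230 = 45 + 4230 = 4275$)
$J = - \frac{197}{2}$ ($J = -16 + 8 \frac{11 - 176}{103 - 87} = -16 + 8 \left(- \frac{165}{16}\right) = -16 - \frac{165}{2} = - \frac{197}{2} \approx -98.5$)
$\sqrt{\left(155 + J\right) 25 + D} = \sqrt{\left(155 - \frac{197}{2}\right) 25 + 4275} = \sqrt{\frac{113}{2} \cdot 25 + 4275} = \sqrt{\frac{2825}{2} + 4275} = \sqrt{\frac{11375}{2}} = \frac{5 \sqrt{910}}{2}$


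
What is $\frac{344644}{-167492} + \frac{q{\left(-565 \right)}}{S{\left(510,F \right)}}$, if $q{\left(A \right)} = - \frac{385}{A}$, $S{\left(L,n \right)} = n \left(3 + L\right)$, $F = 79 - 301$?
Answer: $- \frac{1108819300219}{538868578014} \approx -2.0577$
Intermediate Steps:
$F = -222$ ($F = 79 - 301 = -222$)
$\frac{344644}{-167492} + \frac{q{\left(-565 \right)}}{S{\left(510,F \right)}} = \frac{344644}{-167492} + \frac{\left(-385\right) \frac{1}{-565}}{\left(-222\right) \left(3 + 510\right)} = 344644 \left(- \frac{1}{167492}\right) + \frac{\left(-385\right) \left(- \frac{1}{565}\right)}{\left(-222\right) 513} = - \frac{86161}{41873} + \frac{77}{113 \left(-113886\right)} = - \frac{86161}{41873} + \frac{77}{113} \left(- \frac{1}{113886}\right) = - \frac{86161}{41873} - \frac{77}{12869118} = - \frac{1108819300219}{538868578014}$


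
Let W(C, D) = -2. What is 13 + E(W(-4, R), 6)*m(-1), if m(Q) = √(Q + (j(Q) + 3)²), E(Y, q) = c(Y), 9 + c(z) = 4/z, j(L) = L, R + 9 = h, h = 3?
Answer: 13 - 11*√3 ≈ -6.0526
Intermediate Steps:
R = -6 (R = -9 + 3 = -6)
c(z) = -9 + 4/z
E(Y, q) = -9 + 4/Y
m(Q) = √(Q + (3 + Q)²) (m(Q) = √(Q + (Q + 3)²) = √(Q + (3 + Q)²))
13 + E(W(-4, R), 6)*m(-1) = 13 + (-9 + 4/(-2))*√(-1 + (3 - 1)²) = 13 + (-9 + 4*(-½))*√(-1 + 2²) = 13 + (-9 - 2)*√(-1 + 4) = 13 - 11*√3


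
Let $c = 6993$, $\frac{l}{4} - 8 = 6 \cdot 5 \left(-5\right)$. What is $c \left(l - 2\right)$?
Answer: $-3986010$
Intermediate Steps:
$l = -568$ ($l = 32 + 4 \cdot 6 \cdot 5 \left(-5\right) = 32 + 4 \cdot 30 \left(-5\right) = 32 + 4 \left(-150\right) = 32 - 600 = -568$)
$c \left(l - 2\right) = 6993 \left(-568 - 2\right) = 6993 \left(-570\right) = -3986010$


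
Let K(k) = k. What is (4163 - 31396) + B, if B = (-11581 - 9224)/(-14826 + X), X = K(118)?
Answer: -400522159/14708 ≈ -27232.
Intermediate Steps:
X = 118
B = 20805/14708 (B = (-11581 - 9224)/(-14826 + 118) = -20805/(-14708) = -20805*(-1/14708) = 20805/14708 ≈ 1.4145)
(4163 - 31396) + B = (4163 - 31396) + 20805/14708 = -27233 + 20805/14708 = -400522159/14708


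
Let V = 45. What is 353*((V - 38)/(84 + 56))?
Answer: 353/20 ≈ 17.650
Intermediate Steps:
353*((V - 38)/(84 + 56)) = 353*((45 - 38)/(84 + 56)) = 353*(7/140) = 353*(7*(1/140)) = 353*(1/20) = 353/20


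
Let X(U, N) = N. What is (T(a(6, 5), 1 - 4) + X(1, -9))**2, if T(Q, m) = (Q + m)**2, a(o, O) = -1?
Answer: 49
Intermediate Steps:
(T(a(6, 5), 1 - 4) + X(1, -9))**2 = ((-1 + (1 - 4))**2 - 9)**2 = ((-1 - 3)**2 - 9)**2 = ((-4)**2 - 9)**2 = (16 - 9)**2 = 7**2 = 49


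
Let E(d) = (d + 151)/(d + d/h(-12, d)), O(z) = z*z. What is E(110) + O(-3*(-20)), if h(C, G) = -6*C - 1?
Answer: 3170059/880 ≈ 3602.3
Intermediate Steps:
h(C, G) = -1 - 6*C
O(z) = z²
E(d) = 71*(151 + d)/(72*d) (E(d) = (d + 151)/(d + d/(-1 - 6*(-12))) = (151 + d)/(d + d/(-1 + 72)) = (151 + d)/(d + d/71) = (151 + d)/((72*d/71)) = (151 + d)*(71/(72*d)) = 71*(151 + d)/(72*d))
E(110) + O(-3*(-20)) = (71/72)*(151 + 110)/110 + (-3*(-20))² = (71/72)*(1/110)*261 + 60² = 2059/880 + 3600 = 3170059/880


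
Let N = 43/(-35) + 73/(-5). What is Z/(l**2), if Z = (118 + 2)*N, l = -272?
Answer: -831/32368 ≈ -0.025674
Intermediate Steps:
N = -554/35 (N = 43*(-1/35) + 73*(-1/5) = -43/35 - 73/5 = -554/35 ≈ -15.829)
Z = -13296/7 (Z = (118 + 2)*(-554/35) = 120*(-554/35) = -13296/7 ≈ -1899.4)
Z/(l**2) = -13296/(7*((-272)**2)) = -13296/7/73984 = -13296/7*1/73984 = -831/32368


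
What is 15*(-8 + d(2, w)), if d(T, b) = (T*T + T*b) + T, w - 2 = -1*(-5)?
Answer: 180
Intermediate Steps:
w = 7 (w = 2 - 1*(-5) = 2 + 5 = 7)
d(T, b) = T + T² + T*b (d(T, b) = (T² + T*b) + T = T + T² + T*b)
15*(-8 + d(2, w)) = 15*(-8 + 2*(1 + 2 + 7)) = 15*(-8 + 2*10) = 15*(-8 + 20) = 15*12 = 180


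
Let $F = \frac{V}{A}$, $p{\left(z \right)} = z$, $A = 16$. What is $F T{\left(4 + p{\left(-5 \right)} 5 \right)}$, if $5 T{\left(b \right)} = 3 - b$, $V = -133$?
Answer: $- \frac{399}{10} \approx -39.9$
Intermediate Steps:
$F = - \frac{133}{16} \approx -8.3125$
$T{\left(b \right)} = \frac{3}{5} - \frac{b}{5}$ ($T{\left(b \right)} = \frac{3 - b}{5} = \frac{3}{5} - \frac{b}{5}$)
$F T{\left(4 + p{\left(-5 \right)} 5 \right)} = - \frac{133 \left(\frac{3}{5} - \frac{4 - 25}{5}\right)}{16} = - \frac{133 \left(\frac{3}{5} - - \frac{21}{5}\right)}{16} = - \frac{133 \left(\frac{3}{5} + \frac{21}{5}\right)}{16} = \left(- \frac{133}{16}\right) \frac{24}{5} = - \frac{399}{10}$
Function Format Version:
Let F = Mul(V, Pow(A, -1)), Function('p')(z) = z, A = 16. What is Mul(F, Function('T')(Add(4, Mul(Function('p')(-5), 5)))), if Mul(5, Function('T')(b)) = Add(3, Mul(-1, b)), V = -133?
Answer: Rational(-399, 10) ≈ -39.900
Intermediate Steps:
F = Rational(-133, 16) (F = Mul(-133, Pow(16, -1)) = Mul(-133, Rational(1, 16)) = Rational(-133, 16) ≈ -8.3125)
Function('T')(b) = Add(Rational(3, 5), Mul(Rational(-1, 5), b)) (Function('T')(b) = Mul(Rational(1, 5), Add(3, Mul(-1, b))) = Add(Rational(3, 5), Mul(Rational(-1, 5), b)))
Mul(F, Function('T')(Add(4, Mul(Function('p')(-5), 5)))) = Mul(Rational(-133, 16), Add(Rational(3, 5), Mul(Rational(-1, 5), Add(4, Mul(-5, 5))))) = Mul(Rational(-133, 16), Add(Rational(3, 5), Mul(Rational(-1, 5), Add(4, -25)))) = Mul(Rational(-133, 16), Add(Rational(3, 5), Mul(Rational(-1, 5), -21))) = Mul(Rational(-133, 16), Add(Rational(3, 5), Rational(21, 5))) = Mul(Rational(-133, 16), Rational(24, 5)) = Rational(-399, 10)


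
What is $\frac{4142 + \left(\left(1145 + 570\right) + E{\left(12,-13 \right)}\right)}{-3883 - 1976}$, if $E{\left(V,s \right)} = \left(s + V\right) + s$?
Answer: $- \frac{5843}{5859} \approx -0.99727$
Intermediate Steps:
$E{\left(V,s \right)} = V + 2 s$ ($E{\left(V,s \right)} = \left(V + s\right) + s = V + 2 s$)
$\frac{4142 + \left(\left(1145 + 570\right) + E{\left(12,-13 \right)}\right)}{-3883 - 1976} = \frac{4142 + \left(\left(1145 + 570\right) + \left(12 + 2 \left(-13\right)\right)\right)}{-3883 - 1976} = \frac{4142 + \left(1715 + \left(12 - 26\right)\right)}{-5859} = \left(4142 + \left(1715 - 14\right)\right) \left(- \frac{1}{5859}\right) = \left(4142 + 1701\right) \left(- \frac{1}{5859}\right) = 5843 \left(- \frac{1}{5859}\right) = - \frac{5843}{5859}$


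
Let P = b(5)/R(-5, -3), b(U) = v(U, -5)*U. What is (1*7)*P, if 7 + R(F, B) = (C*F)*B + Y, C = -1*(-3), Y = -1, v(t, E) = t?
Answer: 175/37 ≈ 4.7297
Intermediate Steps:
C = 3
R(F, B) = -8 + 3*B*F (R(F, B) = -7 + ((3*F)*B - 1) = -7 + (3*B*F - 1) = -7 + (-1 + 3*B*F) = -8 + 3*B*F)
b(U) = U**2 (b(U) = U*U = U**2)
P = 25/37 (P = 5**2/(-8 + 3*(-3)*(-5)) = 25/(-8 + 45) = 25/37 ≈ 0.67568)
(1*7)*P = (1*7)*(25/37) = 7*(25/37) = 175/37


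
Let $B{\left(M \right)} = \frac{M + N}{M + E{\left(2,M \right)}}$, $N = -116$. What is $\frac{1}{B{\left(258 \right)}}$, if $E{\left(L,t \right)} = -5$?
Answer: $\frac{253}{142} \approx 1.7817$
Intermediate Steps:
$B{\left(M \right)} = \frac{-116 + M}{-5 + M}$ ($B{\left(M \right)} = \frac{M - 116}{M - 5} = \frac{-116 + M}{-5 + M}$)
$\frac{1}{B{\left(258 \right)}} = \frac{1}{\frac{1}{-5 + 258} \left(-116 + 258\right)} = \frac{1}{\frac{1}{253} \cdot 142} = \frac{1}{\frac{142}{253}} = \frac{253}{142}$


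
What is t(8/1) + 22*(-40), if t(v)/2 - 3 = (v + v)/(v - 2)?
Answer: -2606/3 ≈ -868.67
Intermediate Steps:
t(v) = 6 + 4*v/(-2 + v) (t(v) = 6 + 2*((v + v)/(v - 2)) = 6 + 2*((2*v)/(-2 + v)) = 6 + 2*(2*v/(-2 + v)) = 6 + 4*v/(-2 + v))
t(8/1) + 22*(-40) = 2*(-6 + 5*(8/1))/(-2 + 8/1) + 22*(-40) = 2*(-6 + 5*(8*1))/(-2 + 8*1) - 880 = 2*(-6 + 5*8)/(-2 + 8) - 880 = 2*(-6 + 40)/6 - 880 = 2*(⅙)*34 - 880 = 34/3 - 880 = -2606/3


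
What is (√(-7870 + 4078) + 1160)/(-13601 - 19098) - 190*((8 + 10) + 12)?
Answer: -186385460/32699 - 4*I*√237/32699 ≈ -5700.0 - 0.0018832*I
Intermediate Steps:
(√(-7870 + 4078) + 1160)/(-13601 - 19098) - 190*((8 + 10) + 12) = (√(-3792) + 1160)/(-32699) - 190*(18 + 12) = (4*I*√237 + 1160)*(-1/32699) - 190*30 = (1160 + 4*I*√237)*(-1/32699) - 1*5700 = (-1160/32699 - 4*I*√237/32699) - 5700 = -186385460/32699 - 4*I*√237/32699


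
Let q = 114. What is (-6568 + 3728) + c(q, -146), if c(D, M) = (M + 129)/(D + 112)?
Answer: -641857/226 ≈ -2840.1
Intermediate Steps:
c(D, M) = (129 + M)/(112 + D)
(-6568 + 3728) + c(q, -146) = (-6568 + 3728) + (129 - 146)/(112 + 114) = -2840 - 17/226 = -641857/226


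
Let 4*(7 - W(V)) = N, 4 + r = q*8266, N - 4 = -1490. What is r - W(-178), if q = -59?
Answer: -976153/2 ≈ -4.8808e+5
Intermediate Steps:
N = -1486 (N = 4 - 1490 = -1486)
r = -487698 (r = -4 - 59*8266 = -4 - 487694 = -487698)
W(V) = 757/2 (W(V) = 7 - 1/4*(-1486) = 7 + 743/2 = 757/2)
r - W(-178) = -487698 - 1*757/2 = -487698 - 757/2 = -976153/2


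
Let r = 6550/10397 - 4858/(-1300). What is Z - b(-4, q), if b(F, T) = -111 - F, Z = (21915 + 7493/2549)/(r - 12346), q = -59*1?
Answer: 22370667447899441/212600297018363 ≈ 105.22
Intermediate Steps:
r = 29511813/6758050 (r = 6550*(1/10397) - 4858*(-1/1300) = 6550/10397 + 2429/650 = 29511813/6758050 ≈ 4.3669)
q = -59
Z = -377564333065400/212600297018363 (Z = (21915 + 7493/2549)/(29511813/6758050 - 12346) = (21915 + 7493*(1/2549))/(-83405373487/6758050) = (21915 + 7493/2549)*(-6758050/83405373487) = (55868828/2549)*(-6758050/83405373487) = -377564333065400/212600297018363 ≈ -1.7759)
Z - b(-4, q) = -377564333065400/212600297018363 - (-111 - 1*(-4)) = -377564333065400/212600297018363 - (-111 + 4) = -377564333065400/212600297018363 - 1*(-107) = -377564333065400/212600297018363 + 107 = 22370667447899441/212600297018363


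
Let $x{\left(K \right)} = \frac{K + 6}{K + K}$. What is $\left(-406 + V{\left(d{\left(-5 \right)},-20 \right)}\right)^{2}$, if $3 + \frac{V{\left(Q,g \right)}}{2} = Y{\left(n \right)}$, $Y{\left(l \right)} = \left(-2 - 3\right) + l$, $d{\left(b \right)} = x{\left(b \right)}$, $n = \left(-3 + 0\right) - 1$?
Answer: $184900$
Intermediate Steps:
$x{\left(K \right)} = \frac{6 + K}{2 K}$
$n = -4$ ($n = -3 - 1 = -4$)
$d{\left(b \right)} = \frac{6 + b}{2 b}$
$Y{\left(l \right)} = -5 + l$
$V{\left(Q,g \right)} = -24$ ($V{\left(Q,g \right)} = -6 + 2 \left(-5 - 4\right) = -6 + 2 \left(-9\right) = -6 - 18 = -24$)
$\left(-406 + V{\left(d{\left(-5 \right)},-20 \right)}\right)^{2} = \left(-406 - 24\right)^{2} = \left(-430\right)^{2} = 184900$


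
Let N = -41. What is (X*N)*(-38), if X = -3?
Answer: -4674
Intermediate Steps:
(X*N)*(-38) = -3*(-41)*(-38) = 123*(-38) = -4674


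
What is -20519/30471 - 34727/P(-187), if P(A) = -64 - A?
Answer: -8623498/30471 ≈ -283.01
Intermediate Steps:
-20519/30471 - 34727/P(-187) = -20519/30471 - 34727/(-64 - 1*(-187)) = -20519*1/30471 - 34727/(-64 + 187) = -20519/30471 - 34727/123 = -20519/30471 - 34727*1/123 = -20519/30471 - 847/3 = -8623498/30471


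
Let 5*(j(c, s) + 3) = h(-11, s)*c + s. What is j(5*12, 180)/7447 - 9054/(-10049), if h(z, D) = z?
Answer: 6039117/6803173 ≈ 0.88769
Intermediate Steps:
j(c, s) = -3 - 11*c/5 + s/5 (j(c, s) = -3 + (-11*c + s)/5 = -3 + (s - 11*c)/5 = -3 + (-11*c/5 + s/5) = -3 - 11*c/5 + s/5)
j(5*12, 180)/7447 - 9054/(-10049) = (-3 - 11*12 + (⅕)*180)/7447 - 9054/(-10049) = (-3 - 11/5*60 + 36)*(1/7447) - 9054*(-1/10049) = (-3 - 132 + 36)*(1/7447) + 9054/10049 = -99*1/7447 + 9054/10049 = -9/677 + 9054/10049 = 6039117/6803173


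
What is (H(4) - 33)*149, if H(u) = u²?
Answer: -2533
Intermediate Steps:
(H(4) - 33)*149 = (4² - 33)*149 = (16 - 33)*149 = -17*149 = -2533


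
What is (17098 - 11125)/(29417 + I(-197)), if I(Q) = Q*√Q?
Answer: 58569247/291001754 + 392227*I*√197/291001754 ≈ 0.20127 + 0.018918*I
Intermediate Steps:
I(Q) = Q^(3/2)
(17098 - 11125)/(29417 + I(-197)) = (17098 - 11125)/(29417 + (-197)^(3/2)) = 5973/(29417 - 197*I*√197)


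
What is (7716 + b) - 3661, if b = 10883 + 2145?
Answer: 17083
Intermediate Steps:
b = 13028
(7716 + b) - 3661 = (7716 + 13028) - 3661 = 20744 - 3661 = 17083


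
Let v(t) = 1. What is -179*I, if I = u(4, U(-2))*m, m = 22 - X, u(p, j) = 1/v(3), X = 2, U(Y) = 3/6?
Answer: -3580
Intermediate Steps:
U(Y) = ½ (U(Y) = 3*(⅙) = ½)
u(p, j) = 1 (u(p, j) = 1/1 = 1)
m = 20 (m = 22 - 1*2 = 22 - 2 = 20)
I = 20 (I = 1*20 = 20)
-179*I = -179*20 = -3580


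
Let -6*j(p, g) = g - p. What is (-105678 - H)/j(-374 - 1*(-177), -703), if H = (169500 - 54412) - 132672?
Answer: -264282/253 ≈ -1044.6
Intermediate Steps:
j(p, g) = -g/6 + p/6 (j(p, g) = -(g - p)/6 = -g/6 + p/6)
H = -17584 (H = 115088 - 132672 = -17584)
(-105678 - H)/j(-374 - 1*(-177), -703) = (-105678 - 1*(-17584))/(-1/6*(-703) + (-374 - 1*(-177))/6) = (-105678 + 17584)/(703/6 + (-374 + 177)/6) = -88094/(703/6 + (1/6)*(-197)) = -88094/(703/6 - 197/6) = -88094/253/3 = -88094*3/253 = -264282/253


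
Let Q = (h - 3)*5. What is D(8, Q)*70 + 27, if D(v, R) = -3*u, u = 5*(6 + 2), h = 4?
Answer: -8373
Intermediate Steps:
u = 40 (u = 5*8 = 40)
Q = 5 (Q = (4 - 3)*5 = 1*5 = 5)
D(v, R) = -120 (D(v, R) = -3*40 = -120)
D(8, Q)*70 + 27 = -120*70 + 27 = -8400 + 27 = -8373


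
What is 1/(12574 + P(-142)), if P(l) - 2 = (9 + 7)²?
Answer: 1/12832 ≈ 7.7930e-5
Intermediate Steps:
P(l) = 258 (P(l) = 2 + (9 + 7)² = 2 + 16² = 2 + 256 = 258)
1/(12574 + P(-142)) = 1/(12574 + 258) = 1/12832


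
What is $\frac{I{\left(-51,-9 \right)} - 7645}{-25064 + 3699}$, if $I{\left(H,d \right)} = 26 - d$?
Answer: $\frac{1522}{4273} \approx 0.35619$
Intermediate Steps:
$\frac{I{\left(-51,-9 \right)} - 7645}{-25064 + 3699} = \frac{\left(26 - -9\right) - 7645}{-25064 + 3699} = \frac{\left(26 + 9\right) - 7645}{-21365} = \left(35 - 7645\right) \left(- \frac{1}{21365}\right) = \left(-7610\right) \left(- \frac{1}{21365}\right) = \frac{1522}{4273}$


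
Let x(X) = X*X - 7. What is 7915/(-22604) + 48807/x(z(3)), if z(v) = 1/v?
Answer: -4964795791/700724 ≈ -7085.2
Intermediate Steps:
x(X) = -7 + X**2 (x(X) = X**2 - 7 = -7 + X**2)
7915/(-22604) + 48807/x(z(3)) = 7915/(-22604) + 48807/(-7 + (1/3)**2) = 7915*(-1/22604) + 48807/(-7 + (1/3)**2) = -7915/22604 + 48807/(-7 + 1/9) = -7915/22604 + 48807/(-62/9) = -7915/22604 + 48807*(-9/62) = -7915/22604 - 439263/62 = -4964795791/700724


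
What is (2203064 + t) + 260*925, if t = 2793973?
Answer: 5237537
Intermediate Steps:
(2203064 + t) + 260*925 = (2203064 + 2793973) + 260*925 = 4997037 + 240500 = 5237537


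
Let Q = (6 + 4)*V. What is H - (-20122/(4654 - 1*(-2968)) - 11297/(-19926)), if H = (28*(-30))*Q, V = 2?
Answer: -1275600742181/75937986 ≈ -16798.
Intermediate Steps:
Q = 20 (Q = (6 + 4)*2 = 10*2 = 20)
H = -16800 (H = (28*(-30))*20 = -840*20 = -16800)
H - (-20122/(4654 - 1*(-2968)) - 11297/(-19926)) = -16800 - (-20122/(4654 - 1*(-2968)) - 11297/(-19926)) = -16800 - (-20122/(4654 + 2968) - 11297*(-1/19926)) = -16800 - (-20122/7622 + 11297/19926) = -16800 - (-20122*1/7622 + 11297/19926) = -16800 - (-10061/3811 + 11297/19926) = -16800 - 1*(-157422619/75937986) = -16800 + 157422619/75937986 = -1275600742181/75937986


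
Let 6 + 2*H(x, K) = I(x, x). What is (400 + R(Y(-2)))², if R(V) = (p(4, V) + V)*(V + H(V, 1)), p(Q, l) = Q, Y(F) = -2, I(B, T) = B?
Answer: 150544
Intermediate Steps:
H(x, K) = -3 + x/2
R(V) = (-3 + 3*V/2)*(4 + V) (R(V) = (4 + V)*(V + (-3 + V/2)) = (4 + V)*(-3 + 3*V/2) = (-3 + 3*V/2)*(4 + V))
(400 + R(Y(-2)))² = (400 + (-12 + 3*(-2) + (3/2)*(-2)²))² = (400 + (-12 - 6 + (3/2)*4))² = (400 + (-12 - 6 + 6))² = (400 - 12)² = 388² = 150544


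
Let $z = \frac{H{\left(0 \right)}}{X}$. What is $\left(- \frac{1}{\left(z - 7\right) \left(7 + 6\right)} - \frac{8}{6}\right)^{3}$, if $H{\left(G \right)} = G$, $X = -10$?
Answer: $- \frac{47045881}{20346417} \approx -2.3122$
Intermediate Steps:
$z = 0$ ($z = \frac{0}{-10} = 0 \left(- \frac{1}{10}\right) = 0$)
$\left(- \frac{1}{\left(z - 7\right) \left(7 + 6\right)} - \frac{8}{6}\right)^{3} = \left(- \frac{1}{\left(0 - 7\right) \left(7 + 6\right)} - \frac{8}{6}\right)^{3} = \left(- \frac{1}{\left(-7\right) 13} - \frac{4}{3}\right)^{3} = \left(- \frac{1}{-91} - \frac{4}{3}\right)^{3} = \left(\left(-1\right) \left(- \frac{1}{91}\right) - \frac{4}{3}\right)^{3} = \left(\frac{1}{91} - \frac{4}{3}\right)^{3} = \left(- \frac{361}{273}\right)^{3} = - \frac{47045881}{20346417}$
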